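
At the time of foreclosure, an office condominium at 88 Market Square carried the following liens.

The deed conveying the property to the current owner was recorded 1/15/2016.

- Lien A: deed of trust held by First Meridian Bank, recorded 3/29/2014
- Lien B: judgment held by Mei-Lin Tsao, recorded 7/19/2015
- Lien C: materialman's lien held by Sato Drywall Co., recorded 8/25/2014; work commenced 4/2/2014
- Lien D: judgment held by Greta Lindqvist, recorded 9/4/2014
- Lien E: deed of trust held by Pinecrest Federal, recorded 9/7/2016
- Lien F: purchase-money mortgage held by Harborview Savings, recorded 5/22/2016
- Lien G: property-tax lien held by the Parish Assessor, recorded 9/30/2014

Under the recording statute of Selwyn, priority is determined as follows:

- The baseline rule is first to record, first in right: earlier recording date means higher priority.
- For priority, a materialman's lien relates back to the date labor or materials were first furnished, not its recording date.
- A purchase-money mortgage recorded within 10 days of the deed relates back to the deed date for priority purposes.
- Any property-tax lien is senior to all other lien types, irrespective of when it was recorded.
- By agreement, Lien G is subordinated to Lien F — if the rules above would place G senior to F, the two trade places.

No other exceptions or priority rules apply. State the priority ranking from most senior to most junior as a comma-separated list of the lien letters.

F, A, C, D, B, G, E

First, effective dates: C relates back to 4/2/2014 (work commenced); F was recorded 128 days after the deed, outside the 10-day window, so it keeps its recording date.
As a property-tax lien, G is senior to every other lien.
Ordering the rest by effective date: A (3/29/2014), C (4/2/2014), D (9/4/2014), B (7/19/2015), F (5/22/2016), E (9/7/2016).
Because G would otherwise rank above F, the subordination swaps them.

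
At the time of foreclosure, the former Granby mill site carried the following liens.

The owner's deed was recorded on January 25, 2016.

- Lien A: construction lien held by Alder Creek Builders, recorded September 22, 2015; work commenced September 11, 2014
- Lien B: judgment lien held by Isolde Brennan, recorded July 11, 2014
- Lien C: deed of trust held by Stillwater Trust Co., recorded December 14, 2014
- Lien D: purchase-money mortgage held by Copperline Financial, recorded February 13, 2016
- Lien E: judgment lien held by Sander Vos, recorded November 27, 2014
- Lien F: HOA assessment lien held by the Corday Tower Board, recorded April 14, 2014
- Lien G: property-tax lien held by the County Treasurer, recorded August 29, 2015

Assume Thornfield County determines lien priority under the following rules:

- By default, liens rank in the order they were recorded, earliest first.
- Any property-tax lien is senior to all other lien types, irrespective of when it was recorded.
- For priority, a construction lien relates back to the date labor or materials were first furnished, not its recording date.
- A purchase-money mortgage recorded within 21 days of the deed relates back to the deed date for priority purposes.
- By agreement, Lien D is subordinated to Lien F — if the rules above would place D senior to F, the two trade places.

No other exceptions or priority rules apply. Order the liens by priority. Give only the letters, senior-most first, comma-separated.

First, effective dates: A's effective date is September 11, 2014, when work began; D was recorded within the 21-day window, so its effective date is the deed date January 25, 2016.
G is a property-tax lien, so it outranks all other liens regardless of date.
Ordering the rest by effective date: F (April 14, 2014), B (July 11, 2014), A (September 11, 2014), E (November 27, 2014), C (December 14, 2014), D (January 25, 2016).
D already ranks below F; the subordination has no effect.

G, F, B, A, E, C, D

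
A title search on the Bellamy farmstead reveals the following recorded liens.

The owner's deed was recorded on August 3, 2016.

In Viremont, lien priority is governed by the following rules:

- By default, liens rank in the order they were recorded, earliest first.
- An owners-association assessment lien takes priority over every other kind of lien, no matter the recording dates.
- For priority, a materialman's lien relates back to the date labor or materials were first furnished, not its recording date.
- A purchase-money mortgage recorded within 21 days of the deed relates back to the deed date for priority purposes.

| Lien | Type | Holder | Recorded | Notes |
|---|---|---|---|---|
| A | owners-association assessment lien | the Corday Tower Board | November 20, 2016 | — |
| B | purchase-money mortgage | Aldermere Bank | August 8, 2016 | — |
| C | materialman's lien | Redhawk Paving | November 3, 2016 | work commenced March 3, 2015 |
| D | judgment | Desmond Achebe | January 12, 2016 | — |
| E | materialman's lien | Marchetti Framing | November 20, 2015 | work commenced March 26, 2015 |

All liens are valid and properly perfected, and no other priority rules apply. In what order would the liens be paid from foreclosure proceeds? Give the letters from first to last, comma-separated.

Effective dates: B relates back to the deed date August 3, 2016; C is treated as recorded March 3, 2015, the work-commencement date; E is treated as recorded March 26, 2015, the work-commencement date.
A is an owners-association assessment lien and takes priority over every other lien.
The other liens, earliest effective date first: C (March 3, 2015), E (March 26, 2015), D (January 12, 2016), B (August 3, 2016).

A, C, E, D, B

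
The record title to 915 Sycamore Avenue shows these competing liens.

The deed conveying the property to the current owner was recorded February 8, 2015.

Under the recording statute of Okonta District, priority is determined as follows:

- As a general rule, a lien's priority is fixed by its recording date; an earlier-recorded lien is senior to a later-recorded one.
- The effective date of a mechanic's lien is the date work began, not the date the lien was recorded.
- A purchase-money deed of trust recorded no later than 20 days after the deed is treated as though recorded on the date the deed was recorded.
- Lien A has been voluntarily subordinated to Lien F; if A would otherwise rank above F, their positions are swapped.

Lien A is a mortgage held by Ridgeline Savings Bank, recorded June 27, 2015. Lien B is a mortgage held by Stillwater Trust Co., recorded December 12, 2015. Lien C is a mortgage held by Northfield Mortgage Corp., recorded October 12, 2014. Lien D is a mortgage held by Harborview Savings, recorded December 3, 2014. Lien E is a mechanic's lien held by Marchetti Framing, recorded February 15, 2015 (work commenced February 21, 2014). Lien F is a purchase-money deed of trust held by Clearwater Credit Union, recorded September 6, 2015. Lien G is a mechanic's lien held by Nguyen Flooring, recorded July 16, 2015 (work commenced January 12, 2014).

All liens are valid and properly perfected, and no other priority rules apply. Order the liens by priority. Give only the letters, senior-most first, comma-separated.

G, E, C, D, F, A, B

First, effective dates: E's effective date is February 21, 2014, when work began; F missed the 20-day window (210 days after the deed), so its recording date stands; G relates back to January 12, 2014 (work commenced).
Sorted by effective date: G (January 12, 2014), E (February 21, 2014), C (October 12, 2014), D (December 3, 2014), A (June 27, 2015), F (September 6, 2015), B (December 12, 2015).
A would otherwise be senior to F, so under the subordination agreement A and F exchange positions.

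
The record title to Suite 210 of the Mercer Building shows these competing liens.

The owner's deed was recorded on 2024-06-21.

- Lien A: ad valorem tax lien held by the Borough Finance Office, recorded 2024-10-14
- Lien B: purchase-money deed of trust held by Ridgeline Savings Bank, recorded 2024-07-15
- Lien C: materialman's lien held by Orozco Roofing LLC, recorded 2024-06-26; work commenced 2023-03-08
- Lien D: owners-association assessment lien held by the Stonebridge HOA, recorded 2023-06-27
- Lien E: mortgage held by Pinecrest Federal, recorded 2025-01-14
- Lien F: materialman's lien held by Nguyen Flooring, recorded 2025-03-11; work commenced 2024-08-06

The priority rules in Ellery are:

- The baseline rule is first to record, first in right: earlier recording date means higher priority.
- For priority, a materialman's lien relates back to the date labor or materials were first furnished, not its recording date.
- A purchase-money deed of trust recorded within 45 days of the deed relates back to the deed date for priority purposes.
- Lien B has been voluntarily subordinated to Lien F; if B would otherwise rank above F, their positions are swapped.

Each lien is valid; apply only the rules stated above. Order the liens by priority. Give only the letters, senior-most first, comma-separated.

Effective dates: B was recorded within the 45-day window, so its effective date is the deed date 2024-06-21; C relates back to 2023-03-08 (work commenced); F relates back to 2024-08-06 (work commenced).
Ordering by effective date: C (2023-03-08), D (2023-06-27), B (2024-06-21), F (2024-08-06), A (2024-10-14), E (2025-01-14).
B is senior to F before the subordination, so the two trade places.

C, D, F, B, A, E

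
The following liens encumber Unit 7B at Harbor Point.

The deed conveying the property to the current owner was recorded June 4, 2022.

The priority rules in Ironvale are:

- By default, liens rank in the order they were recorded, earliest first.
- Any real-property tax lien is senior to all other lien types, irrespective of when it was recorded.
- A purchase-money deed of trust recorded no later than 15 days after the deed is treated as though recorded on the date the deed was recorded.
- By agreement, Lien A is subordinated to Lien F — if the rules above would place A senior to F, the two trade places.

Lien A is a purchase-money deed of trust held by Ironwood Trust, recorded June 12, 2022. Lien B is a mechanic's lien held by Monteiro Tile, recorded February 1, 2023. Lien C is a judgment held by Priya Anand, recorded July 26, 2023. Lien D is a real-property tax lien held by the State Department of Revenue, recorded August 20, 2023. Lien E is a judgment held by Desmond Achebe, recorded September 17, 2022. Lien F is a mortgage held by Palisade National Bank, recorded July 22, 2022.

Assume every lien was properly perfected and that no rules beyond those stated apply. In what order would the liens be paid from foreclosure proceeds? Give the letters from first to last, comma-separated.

Adjusting effective dates: A's effective date is the deed date, June 4, 2022.
D is a real-property tax lien and takes priority over every other lien.
Remaining liens by effective date: A (June 4, 2022), F (July 22, 2022), E (September 17, 2022), B (February 1, 2023), C (July 26, 2023).
A is senior to F before the subordination, so the two trade places.

D, F, A, E, B, C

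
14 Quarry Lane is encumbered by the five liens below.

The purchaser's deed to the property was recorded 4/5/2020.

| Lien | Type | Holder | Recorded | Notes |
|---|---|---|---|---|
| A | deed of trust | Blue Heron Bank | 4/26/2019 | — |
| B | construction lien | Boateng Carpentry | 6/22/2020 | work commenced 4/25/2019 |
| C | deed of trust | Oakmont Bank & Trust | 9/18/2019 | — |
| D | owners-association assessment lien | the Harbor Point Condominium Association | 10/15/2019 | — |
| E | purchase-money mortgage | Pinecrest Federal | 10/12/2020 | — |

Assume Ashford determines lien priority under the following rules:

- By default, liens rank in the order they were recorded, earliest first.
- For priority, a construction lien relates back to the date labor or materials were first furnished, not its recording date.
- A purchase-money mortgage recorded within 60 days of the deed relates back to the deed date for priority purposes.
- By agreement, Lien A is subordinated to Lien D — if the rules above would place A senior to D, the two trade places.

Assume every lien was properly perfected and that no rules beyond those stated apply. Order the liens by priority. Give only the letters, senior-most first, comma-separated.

Effective dates after the stated exceptions: B's effective date is 4/25/2019, when work began; E was recorded 190 days after the deed, outside the 60-day window, so it keeps its recording date.
Ordering by effective date: B (4/25/2019), A (4/26/2019), C (9/18/2019), D (10/15/2019), E (10/12/2020).
A would otherwise be senior to D, so under the subordination agreement A and D exchange positions.

B, D, C, A, E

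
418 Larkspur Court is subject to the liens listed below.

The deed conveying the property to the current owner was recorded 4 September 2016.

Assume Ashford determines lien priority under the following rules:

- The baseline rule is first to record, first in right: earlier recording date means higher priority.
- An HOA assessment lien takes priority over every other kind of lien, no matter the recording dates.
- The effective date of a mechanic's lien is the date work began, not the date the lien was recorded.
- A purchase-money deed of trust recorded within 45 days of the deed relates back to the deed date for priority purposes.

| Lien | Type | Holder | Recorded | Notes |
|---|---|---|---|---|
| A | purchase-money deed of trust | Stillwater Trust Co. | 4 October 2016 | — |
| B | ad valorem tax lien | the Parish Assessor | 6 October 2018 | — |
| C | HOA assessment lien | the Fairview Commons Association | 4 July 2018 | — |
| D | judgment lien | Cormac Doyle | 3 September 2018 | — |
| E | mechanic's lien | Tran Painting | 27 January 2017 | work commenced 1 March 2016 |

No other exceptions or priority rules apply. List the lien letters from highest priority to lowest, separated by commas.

C, E, A, D, B

Effective dates after the stated exceptions: A's effective date is the deed date, 4 September 2016; E is treated as recorded 1 March 2016, the work-commencement date.
As an HOA assessment lien, C is senior to every other lien.
Among the remaining liens, by effective date: E (1 March 2016), A (4 September 2016), D (3 September 2018), B (6 October 2018).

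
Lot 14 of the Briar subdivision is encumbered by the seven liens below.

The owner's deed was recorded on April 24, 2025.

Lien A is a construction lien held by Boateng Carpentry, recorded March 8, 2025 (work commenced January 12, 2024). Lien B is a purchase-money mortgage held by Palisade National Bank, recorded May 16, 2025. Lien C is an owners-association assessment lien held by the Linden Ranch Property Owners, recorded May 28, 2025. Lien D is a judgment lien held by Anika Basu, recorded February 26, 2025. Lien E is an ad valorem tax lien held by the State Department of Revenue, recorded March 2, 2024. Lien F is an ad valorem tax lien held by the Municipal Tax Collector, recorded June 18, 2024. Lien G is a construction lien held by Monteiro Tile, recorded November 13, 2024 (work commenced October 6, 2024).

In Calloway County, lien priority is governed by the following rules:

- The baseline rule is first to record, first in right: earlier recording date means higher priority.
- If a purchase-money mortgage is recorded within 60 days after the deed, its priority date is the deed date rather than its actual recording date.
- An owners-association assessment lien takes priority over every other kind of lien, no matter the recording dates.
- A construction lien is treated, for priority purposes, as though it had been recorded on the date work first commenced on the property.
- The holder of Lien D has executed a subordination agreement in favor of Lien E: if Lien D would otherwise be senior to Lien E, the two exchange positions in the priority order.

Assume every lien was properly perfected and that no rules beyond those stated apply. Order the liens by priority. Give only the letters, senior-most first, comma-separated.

Adjusting effective dates: A relates back to January 12, 2024 (work commenced); B's effective date is the deed date, April 24, 2025; G relates back to October 6, 2024 (work commenced).
As an owners-association assessment lien, C is senior to every other lien.
Among the remaining liens, by effective date: A (January 12, 2024), E (March 2, 2024), F (June 18, 2024), G (October 6, 2024), D (February 26, 2025), B (April 24, 2025).
D already ranks below E; the subordination has no effect.

C, A, E, F, G, D, B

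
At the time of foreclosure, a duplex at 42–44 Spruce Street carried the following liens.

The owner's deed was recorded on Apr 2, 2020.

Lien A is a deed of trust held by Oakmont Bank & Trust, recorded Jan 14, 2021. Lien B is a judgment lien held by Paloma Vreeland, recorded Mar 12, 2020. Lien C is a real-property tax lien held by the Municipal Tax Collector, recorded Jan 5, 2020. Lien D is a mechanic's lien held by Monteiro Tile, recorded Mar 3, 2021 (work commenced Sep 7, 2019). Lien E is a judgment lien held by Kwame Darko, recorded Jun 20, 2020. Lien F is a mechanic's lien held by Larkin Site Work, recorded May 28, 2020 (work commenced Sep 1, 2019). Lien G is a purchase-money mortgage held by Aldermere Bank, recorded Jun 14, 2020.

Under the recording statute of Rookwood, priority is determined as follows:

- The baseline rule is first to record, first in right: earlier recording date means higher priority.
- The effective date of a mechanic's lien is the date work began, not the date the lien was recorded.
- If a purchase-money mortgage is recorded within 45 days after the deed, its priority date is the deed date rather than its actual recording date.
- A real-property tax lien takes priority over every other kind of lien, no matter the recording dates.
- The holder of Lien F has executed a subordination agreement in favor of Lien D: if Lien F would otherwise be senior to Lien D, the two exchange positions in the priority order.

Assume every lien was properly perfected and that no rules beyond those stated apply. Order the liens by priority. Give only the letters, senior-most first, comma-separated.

C, D, F, B, G, E, A

Effective dates: D's effective date is Sep 7, 2019, when work began; F relates back to Sep 1, 2019 (work commenced); G missed the 45-day window (73 days after the deed), so its recording date stands.
C, as a real-property tax lien, has superpriority and ranks first.
Remaining liens by effective date: F (Sep 1, 2019), D (Sep 7, 2019), B (Mar 12, 2020), G (Jun 14, 2020), E (Jun 20, 2020), A (Jan 14, 2021).
The subordination applies — F was senior to D — so F and D swap.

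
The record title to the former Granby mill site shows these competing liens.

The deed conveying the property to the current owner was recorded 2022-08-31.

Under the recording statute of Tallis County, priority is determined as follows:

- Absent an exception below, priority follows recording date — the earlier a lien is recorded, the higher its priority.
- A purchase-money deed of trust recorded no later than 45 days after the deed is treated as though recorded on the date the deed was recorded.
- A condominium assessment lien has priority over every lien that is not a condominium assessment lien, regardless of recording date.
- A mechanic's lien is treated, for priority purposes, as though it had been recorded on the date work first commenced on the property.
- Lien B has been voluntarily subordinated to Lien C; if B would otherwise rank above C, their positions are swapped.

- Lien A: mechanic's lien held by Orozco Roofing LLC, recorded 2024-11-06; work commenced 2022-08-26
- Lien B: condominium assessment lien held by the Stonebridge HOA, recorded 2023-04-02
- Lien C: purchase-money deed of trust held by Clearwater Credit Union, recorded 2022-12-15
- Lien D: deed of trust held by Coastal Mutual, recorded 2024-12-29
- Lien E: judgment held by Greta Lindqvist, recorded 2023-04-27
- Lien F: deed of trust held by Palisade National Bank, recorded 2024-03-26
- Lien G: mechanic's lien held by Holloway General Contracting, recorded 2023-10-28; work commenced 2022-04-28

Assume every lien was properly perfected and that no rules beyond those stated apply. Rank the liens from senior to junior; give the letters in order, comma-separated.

Effective dates after the stated exceptions: A's effective date is 2022-08-26, when work began; C missed the 45-day window (106 days after the deed), so its recording date stands; G is treated as recorded 2022-04-28, the work-commencement date.
B is a condominium assessment lien and takes priority over every other lien.
Among the remaining liens, by effective date: G (2022-04-28), A (2022-08-26), C (2022-12-15), E (2023-04-27), F (2024-03-26), D (2024-12-29).
B would otherwise be senior to C, so under the subordination agreement B and C exchange positions.

C, G, A, B, E, F, D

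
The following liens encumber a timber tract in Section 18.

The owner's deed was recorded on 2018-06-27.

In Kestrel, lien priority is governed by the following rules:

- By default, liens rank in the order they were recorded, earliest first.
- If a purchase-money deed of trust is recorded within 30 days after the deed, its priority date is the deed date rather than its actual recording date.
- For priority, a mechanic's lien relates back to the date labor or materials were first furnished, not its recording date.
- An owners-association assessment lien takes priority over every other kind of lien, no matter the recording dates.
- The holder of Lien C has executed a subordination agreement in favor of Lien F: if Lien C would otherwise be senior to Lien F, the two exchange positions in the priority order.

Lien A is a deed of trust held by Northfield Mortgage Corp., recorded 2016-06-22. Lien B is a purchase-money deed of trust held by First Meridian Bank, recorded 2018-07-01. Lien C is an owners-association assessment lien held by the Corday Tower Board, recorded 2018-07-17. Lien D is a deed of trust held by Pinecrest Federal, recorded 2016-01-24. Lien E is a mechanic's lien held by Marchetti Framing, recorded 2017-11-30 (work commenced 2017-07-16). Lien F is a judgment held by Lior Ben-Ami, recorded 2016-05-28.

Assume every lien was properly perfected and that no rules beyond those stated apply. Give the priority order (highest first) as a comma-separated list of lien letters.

First, effective dates: B's effective date is the deed date, 2018-06-27; E relates back to 2017-07-16 (work commenced).
C, as an owners-association assessment lien, has superpriority and ranks first.
Among the remaining liens, by effective date: D (2016-01-24), F (2016-05-28), A (2016-06-22), E (2017-07-16), B (2018-06-27).
Because C would otherwise rank above F, the subordination swaps them.

F, D, C, A, E, B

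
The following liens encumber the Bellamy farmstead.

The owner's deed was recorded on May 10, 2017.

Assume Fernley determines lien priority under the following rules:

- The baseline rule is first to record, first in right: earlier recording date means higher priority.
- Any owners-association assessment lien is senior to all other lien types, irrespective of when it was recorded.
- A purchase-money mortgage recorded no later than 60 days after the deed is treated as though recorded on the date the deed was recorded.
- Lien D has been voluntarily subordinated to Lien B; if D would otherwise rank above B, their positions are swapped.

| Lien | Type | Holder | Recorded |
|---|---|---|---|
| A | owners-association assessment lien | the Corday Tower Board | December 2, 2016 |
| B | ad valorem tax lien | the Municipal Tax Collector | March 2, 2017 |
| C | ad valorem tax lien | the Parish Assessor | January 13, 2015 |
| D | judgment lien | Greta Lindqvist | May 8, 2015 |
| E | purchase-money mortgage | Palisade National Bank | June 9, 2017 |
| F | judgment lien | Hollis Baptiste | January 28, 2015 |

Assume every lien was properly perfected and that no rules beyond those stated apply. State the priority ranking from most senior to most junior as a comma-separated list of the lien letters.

Adjusting effective dates: E relates back to the deed date May 10, 2017.
As an owners-association assessment lien, A is senior to every other lien.
Remaining liens by effective date: C (January 13, 2015), F (January 28, 2015), D (May 8, 2015), B (March 2, 2017), E (May 10, 2017).
Because D would otherwise rank above B, the subordination swaps them.

A, C, F, B, D, E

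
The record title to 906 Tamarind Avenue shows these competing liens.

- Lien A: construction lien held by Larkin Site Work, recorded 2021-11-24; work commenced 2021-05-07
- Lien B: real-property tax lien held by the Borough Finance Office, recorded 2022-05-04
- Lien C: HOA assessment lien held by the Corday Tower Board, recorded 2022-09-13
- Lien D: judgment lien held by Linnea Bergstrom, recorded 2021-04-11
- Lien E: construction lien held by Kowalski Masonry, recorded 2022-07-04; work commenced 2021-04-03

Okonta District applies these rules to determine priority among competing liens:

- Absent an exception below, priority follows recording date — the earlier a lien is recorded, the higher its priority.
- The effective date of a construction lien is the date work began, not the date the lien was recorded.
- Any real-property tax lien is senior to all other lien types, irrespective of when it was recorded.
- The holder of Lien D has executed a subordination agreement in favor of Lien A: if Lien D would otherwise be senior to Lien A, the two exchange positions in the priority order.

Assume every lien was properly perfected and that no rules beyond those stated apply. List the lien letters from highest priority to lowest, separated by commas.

B, E, A, D, C

Effective dates after the stated exceptions: A relates back to 2021-05-07 (work commenced); E relates back to 2021-04-03 (work commenced).
B is a real-property tax lien and takes priority over every other lien.
Remaining liens by effective date: E (2021-04-03), D (2021-04-11), A (2021-05-07), C (2022-09-13).
The subordination applies — D was senior to A — so D and A swap.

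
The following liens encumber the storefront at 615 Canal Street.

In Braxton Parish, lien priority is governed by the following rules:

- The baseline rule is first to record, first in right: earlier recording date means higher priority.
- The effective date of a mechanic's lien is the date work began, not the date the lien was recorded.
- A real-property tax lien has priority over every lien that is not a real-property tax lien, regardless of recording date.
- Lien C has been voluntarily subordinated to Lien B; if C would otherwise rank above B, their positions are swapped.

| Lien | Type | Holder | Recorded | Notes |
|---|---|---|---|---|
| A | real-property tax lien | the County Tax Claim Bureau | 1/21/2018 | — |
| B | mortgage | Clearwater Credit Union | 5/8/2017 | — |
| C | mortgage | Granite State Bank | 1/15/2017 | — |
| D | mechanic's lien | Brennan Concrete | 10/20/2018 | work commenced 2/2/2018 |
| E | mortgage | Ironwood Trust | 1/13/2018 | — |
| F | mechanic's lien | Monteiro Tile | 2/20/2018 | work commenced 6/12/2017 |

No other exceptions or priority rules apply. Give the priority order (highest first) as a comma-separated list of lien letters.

A, B, C, F, E, D

Effective dates after the stated exceptions: D is treated as recorded 2/2/2018, the work-commencement date; F is treated as recorded 6/12/2017, the work-commencement date.
A, as a real-property tax lien, has superpriority and ranks first.
Remaining liens by effective date: C (1/15/2017), B (5/8/2017), F (6/12/2017), E (1/13/2018), D (2/2/2018).
The subordination applies — C was senior to B — so C and B swap.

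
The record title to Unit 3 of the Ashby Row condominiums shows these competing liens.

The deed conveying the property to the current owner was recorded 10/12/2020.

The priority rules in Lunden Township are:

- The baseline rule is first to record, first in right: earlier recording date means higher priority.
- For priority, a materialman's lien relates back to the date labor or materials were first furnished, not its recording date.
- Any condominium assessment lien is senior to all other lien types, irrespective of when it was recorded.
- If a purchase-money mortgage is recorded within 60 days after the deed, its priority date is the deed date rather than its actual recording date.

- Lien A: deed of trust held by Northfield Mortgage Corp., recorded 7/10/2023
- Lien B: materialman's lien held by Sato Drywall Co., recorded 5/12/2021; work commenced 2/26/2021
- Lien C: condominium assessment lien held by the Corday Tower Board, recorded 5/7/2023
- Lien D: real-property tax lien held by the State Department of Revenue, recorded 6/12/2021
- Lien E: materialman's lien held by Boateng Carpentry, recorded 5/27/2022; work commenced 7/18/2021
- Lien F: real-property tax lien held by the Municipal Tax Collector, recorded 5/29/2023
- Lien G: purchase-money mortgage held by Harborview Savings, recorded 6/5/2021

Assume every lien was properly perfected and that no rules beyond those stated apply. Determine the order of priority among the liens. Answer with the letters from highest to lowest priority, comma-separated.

C, B, G, D, E, F, A

Adjusting effective dates: B relates back to 2/26/2021 (work commenced); E's effective date is 7/18/2021, when work began; G was recorded 236 days after the deed, outside the 60-day window, so it keeps its recording date.
As a condominium assessment lien, C is senior to every other lien.
Ordering the rest by effective date: B (2/26/2021), G (6/5/2021), D (6/12/2021), E (7/18/2021), F (5/29/2023), A (7/10/2023).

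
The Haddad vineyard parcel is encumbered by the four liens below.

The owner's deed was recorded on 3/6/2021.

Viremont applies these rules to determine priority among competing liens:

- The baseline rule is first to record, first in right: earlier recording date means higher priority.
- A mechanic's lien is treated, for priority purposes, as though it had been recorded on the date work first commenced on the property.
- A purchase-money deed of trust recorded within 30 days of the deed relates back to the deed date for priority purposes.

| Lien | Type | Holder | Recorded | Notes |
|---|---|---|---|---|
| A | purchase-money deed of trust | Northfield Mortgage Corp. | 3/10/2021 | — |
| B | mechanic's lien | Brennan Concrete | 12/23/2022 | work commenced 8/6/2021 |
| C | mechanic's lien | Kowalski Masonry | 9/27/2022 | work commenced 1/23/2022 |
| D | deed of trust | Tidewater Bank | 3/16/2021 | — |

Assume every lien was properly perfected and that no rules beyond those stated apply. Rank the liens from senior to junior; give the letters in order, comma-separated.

A, D, B, C

Effective dates after the stated exceptions: A was recorded within the 30-day window, so its effective date is the deed date 3/6/2021; B is treated as recorded 8/6/2021, the work-commencement date; C relates back to 1/23/2022 (work commenced).
Ordering by effective date: A (3/6/2021), D (3/16/2021), B (8/6/2021), C (1/23/2022).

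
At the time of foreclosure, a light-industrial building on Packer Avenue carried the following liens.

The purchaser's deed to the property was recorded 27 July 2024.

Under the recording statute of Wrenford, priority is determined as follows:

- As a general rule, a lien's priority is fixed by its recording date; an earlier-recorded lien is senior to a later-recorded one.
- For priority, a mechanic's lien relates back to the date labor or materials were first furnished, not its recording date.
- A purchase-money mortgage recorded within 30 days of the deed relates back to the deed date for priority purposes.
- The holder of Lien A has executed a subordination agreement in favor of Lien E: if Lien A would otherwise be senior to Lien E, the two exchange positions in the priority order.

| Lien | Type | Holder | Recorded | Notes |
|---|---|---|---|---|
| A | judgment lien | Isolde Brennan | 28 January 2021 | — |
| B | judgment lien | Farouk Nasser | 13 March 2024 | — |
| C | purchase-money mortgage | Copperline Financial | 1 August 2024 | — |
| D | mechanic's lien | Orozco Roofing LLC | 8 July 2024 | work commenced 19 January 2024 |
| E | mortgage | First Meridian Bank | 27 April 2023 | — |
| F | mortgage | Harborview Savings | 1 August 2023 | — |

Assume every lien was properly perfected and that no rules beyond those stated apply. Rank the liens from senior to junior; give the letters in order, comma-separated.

E, A, F, D, B, C

Effective dates after the stated exceptions: C relates back to the deed date 27 July 2024; D is treated as recorded 19 January 2024, the work-commencement date.
By effective date, earliest first: A (28 January 2021), E (27 April 2023), F (1 August 2023), D (19 January 2024), B (13 March 2024), C (27 July 2024).
The subordination applies — A was senior to E — so A and E swap.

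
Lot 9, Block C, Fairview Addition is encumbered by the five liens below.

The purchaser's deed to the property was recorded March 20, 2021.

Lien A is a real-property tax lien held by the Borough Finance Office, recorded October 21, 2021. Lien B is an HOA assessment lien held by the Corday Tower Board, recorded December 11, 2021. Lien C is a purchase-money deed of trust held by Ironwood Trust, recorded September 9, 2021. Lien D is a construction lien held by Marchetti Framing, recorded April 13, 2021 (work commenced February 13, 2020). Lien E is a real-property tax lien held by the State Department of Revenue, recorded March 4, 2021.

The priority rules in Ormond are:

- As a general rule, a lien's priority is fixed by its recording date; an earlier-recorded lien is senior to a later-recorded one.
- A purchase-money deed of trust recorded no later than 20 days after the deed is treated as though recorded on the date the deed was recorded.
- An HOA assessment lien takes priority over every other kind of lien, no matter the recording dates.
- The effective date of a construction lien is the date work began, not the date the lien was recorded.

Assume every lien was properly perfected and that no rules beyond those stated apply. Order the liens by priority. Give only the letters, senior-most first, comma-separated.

Effective dates after the stated exceptions: C was recorded 173 days after the deed, outside the 20-day window, so it keeps its recording date; D relates back to February 13, 2020 (work commenced).
B is an HOA assessment lien, so it outranks all other liens regardless of date.
Remaining liens by effective date: D (February 13, 2020), E (March 4, 2021), C (September 9, 2021), A (October 21, 2021).

B, D, E, C, A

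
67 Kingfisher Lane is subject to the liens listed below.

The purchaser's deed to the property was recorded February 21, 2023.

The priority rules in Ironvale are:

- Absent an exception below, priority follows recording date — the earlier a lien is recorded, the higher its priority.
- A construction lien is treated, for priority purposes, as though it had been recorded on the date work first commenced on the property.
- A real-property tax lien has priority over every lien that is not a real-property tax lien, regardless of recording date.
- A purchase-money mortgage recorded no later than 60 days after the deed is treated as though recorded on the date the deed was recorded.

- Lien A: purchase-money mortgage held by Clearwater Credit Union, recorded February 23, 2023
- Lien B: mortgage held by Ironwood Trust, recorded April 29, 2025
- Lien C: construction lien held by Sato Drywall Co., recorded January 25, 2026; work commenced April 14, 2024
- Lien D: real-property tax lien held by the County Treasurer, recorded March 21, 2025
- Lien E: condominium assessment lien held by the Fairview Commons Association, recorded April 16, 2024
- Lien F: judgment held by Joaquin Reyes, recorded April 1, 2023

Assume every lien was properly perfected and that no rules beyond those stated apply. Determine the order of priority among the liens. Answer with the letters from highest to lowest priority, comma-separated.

First, effective dates: A was recorded within the 60-day window, so its effective date is the deed date February 21, 2023; C relates back to April 14, 2024 (work commenced).
D, as a real-property tax lien, has superpriority and ranks first.
The other liens, earliest effective date first: A (February 21, 2023), F (April 1, 2023), C (April 14, 2024), E (April 16, 2024), B (April 29, 2025).

D, A, F, C, E, B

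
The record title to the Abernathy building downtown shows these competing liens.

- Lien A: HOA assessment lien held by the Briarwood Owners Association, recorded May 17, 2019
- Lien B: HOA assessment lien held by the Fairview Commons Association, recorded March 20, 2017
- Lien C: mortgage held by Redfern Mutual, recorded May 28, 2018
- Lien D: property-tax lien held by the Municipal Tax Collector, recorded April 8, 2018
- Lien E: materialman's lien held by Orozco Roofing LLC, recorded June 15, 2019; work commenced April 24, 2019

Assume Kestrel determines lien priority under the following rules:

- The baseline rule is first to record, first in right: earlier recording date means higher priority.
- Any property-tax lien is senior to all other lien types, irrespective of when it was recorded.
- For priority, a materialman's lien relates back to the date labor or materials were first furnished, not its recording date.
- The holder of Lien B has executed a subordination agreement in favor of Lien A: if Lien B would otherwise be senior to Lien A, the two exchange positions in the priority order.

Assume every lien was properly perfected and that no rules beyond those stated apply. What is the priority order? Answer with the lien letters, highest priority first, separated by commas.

D, A, C, E, B

First, effective dates: E relates back to April 24, 2019 (work commenced).
D is a property-tax lien and takes priority over every other lien.
Remaining liens by effective date: B (March 20, 2017), C (May 28, 2018), E (April 24, 2019), A (May 17, 2019).
Because B would otherwise rank above A, the subordination swaps them.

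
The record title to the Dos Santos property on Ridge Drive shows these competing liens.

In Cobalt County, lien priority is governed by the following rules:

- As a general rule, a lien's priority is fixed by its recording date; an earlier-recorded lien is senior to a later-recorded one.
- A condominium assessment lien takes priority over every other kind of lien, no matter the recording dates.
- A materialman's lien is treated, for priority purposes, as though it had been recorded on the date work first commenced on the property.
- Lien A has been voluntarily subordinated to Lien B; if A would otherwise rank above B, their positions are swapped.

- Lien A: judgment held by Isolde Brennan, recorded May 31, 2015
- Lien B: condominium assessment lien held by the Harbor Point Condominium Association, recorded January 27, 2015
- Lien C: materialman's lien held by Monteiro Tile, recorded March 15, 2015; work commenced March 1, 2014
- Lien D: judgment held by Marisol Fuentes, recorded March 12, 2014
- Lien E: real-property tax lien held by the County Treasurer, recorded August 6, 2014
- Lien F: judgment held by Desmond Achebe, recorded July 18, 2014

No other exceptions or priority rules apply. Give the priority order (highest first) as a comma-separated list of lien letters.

B, C, D, F, E, A

Adjusting effective dates: C's effective date is March 1, 2014, when work began.
B is a condominium assessment lien and takes priority over every other lien.
Ordering the rest by effective date: C (March 1, 2014), D (March 12, 2014), F (July 18, 2014), E (August 6, 2014), A (May 31, 2015).
A already ranks below B; the subordination has no effect.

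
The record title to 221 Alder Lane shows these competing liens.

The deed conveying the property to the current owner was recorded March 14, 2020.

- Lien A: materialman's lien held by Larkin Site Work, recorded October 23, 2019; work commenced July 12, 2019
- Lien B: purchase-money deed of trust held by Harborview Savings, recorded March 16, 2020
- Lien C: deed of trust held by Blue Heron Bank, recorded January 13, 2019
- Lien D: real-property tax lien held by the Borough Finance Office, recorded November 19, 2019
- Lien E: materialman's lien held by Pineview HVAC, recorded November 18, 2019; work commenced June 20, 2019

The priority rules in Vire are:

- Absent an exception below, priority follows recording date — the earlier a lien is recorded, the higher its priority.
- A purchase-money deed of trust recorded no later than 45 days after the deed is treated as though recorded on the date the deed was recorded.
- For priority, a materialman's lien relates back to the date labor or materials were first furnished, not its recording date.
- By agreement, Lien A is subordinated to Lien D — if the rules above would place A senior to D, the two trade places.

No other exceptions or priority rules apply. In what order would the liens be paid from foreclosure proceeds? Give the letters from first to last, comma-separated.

C, E, D, A, B

Adjusting effective dates: A relates back to July 12, 2019 (work commenced); B was recorded within the 45-day window, so its effective date is the deed date March 14, 2020; E relates back to June 20, 2019 (work commenced).
By effective date, earliest first: C (January 13, 2019), E (June 20, 2019), A (July 12, 2019), D (November 19, 2019), B (March 14, 2020).
A would otherwise be senior to D, so under the subordination agreement A and D exchange positions.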